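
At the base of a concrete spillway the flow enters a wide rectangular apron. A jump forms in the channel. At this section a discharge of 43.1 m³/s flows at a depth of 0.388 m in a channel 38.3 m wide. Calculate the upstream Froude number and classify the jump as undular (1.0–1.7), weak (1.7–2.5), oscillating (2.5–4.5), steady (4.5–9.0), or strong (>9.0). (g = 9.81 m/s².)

q = Q/b = 43.1/38.3 = 1.13 m²/s; V₁ = q/y₁ = 2.90 m/s. Fr₁ = V₁/√(g·y₁) = 1.49.
Fr₁ = 1.49 lies in the undular range.

Fr₁ = 1.49; undular jump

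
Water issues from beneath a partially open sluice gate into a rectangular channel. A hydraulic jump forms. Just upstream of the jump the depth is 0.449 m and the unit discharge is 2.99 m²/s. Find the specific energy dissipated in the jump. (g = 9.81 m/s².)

V₁ = q/y₁ = 2.99/0.449 = 6.66 m/s. Fr₁ = V₁/√(g·y₁) = 6.66/√(9.81×0.449) = 3.17.
Conjugate-depth relation: y₂/y₁ = ½[√(1 + 8Fr₁²) − 1] = ½[√81.54 − 1] = 4.02.
y₂ = 4.02 × 0.449 = 1.80 m.
V₂ = q/y₂ = 2.99/1.80 = 1.66 m/s. E₁ = y₁ + V₁²/2g = 2.71 m; E₂ = y₂ + V₂²/2g = 1.94 m. ΔE = E₁ − E₂ = 0.766 m.

ΔE = 0.766 m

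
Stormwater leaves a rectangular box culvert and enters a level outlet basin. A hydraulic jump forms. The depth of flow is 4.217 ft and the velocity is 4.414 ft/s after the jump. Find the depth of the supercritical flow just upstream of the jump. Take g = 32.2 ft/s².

y₁ = 0.9816 ft

Fr₂ = V₂/√(g·y₂) = 4.414/√(32.2×4.217) = 0.3788.
The Bélanger relation is symmetric: y₁/y₂ = ½[√(1 + 8Fr₂²) − 1] = ½[√2.1479 − 1] = 0.2328.
y₁ = 0.2328 × 4.217 = 0.9816 ft.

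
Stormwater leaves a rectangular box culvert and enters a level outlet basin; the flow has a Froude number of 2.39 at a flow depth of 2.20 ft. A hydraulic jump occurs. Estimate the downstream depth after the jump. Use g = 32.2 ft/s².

Fr₁ = 2.39 (given).
From the momentum equation for a rectangular channel, y₂/y₁ = ½[√(1 + 8Fr₁²) − 1] = ½[√46.70 − 1] = 2.92.
y₂ = 2.92 × 2.20 = 6.42 ft.

y₂ = 6.42 ft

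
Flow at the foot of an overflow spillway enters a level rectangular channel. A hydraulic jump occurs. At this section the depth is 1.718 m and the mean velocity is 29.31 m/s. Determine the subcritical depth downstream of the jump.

y₂ = 16.51 m

Fr₁ = V₁/√(g·y₁) = 29.31/√(9.81×1.718) = 7.140.
Bélanger equation: y₂/y₁ = ½[√(1 + 8Fr₁²) − 1] = ½[√408.78 − 1] = 9.609.
y₂ = 9.609 × 1.718 = 16.51 m.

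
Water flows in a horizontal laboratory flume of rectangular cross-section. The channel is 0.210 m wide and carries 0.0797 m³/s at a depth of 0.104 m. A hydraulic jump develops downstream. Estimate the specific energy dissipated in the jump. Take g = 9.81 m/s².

q = Q/b = 0.0797/0.210 = 0.380 m²/s; V₁ = q/y₁ = 3.65 m/s. Fr₁ = V₁/√(g·y₁) = 3.61.
Bélanger equation: y₂/y₁ = ½[√(1 + 8Fr₁²) − 1] = ½[√105.4 − 1] = 4.63.
y₂ = 4.63 × 0.104 = 0.482 m.
Head loss: ΔE = (y₂ − y₁)³/(4y₁y₂) = (0.482 − 0.104)³/(4×0.104×0.482) = 0.0540/0.200 = 0.269 m.

ΔE = 0.269 m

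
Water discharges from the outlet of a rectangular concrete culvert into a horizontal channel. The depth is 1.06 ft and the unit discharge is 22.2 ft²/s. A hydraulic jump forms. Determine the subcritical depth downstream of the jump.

V₁ = q/y₁ = 22.2/1.06 = 20.9 ft/s. Fr₁ = V₁/√(g·y₁) = 20.9/√(32.2×1.06) = 3.58.
By Bélanger, y₂/y₁ = ½[√(1 + 8Fr₁²) − 1] = ½[√103.8 − 1] = 4.59.
y₂ = 4.59 × 1.06 = 4.87 ft.

y₂ = 4.87 ft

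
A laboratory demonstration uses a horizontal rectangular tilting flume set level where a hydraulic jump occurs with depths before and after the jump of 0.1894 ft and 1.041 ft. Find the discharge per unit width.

For a rectangular channel the momentum equation gives q² = ½·g·y₁·y₂·(y₁ + y₂) = ½×32.2×0.1894×1.041×1.230 = 3.906.
q = √3.906 = 1.976 ft²/s.

q = 1.976 ft²/s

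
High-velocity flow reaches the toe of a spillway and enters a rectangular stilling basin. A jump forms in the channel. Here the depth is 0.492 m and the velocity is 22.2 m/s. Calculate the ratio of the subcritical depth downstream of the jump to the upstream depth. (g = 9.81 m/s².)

Fr₁ = V₁/√(g·y₁) = 22.2/√(9.81×0.492) = 10.1.
Bélanger equation: y₂/y₁ = ½[√(1 + 8Fr₁²) − 1] = ½[√817.9 − 1] = 13.8.

y₂/y₁ = 13.8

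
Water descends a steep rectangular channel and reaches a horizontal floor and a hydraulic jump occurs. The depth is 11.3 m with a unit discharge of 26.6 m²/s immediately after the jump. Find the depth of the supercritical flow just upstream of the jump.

V₂ = q/y₂ = 26.6/11.3 = 2.35 m/s; Fr₂ = V₂/√(g·y₂) = 0.224.
Applying the sequent-depth relation in reverse, y₁/y₂ = ½[√(1 + 8Fr₂²) − 1] = ½[√1.400 − 1] = 0.0916.
y₁ = 0.0916 × 11.3 = 1.03 m.

y₁ = 1.03 m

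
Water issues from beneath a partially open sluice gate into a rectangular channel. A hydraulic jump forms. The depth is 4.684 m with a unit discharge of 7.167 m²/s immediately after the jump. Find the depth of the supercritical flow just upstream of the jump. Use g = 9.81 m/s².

y₁ = 0.4366 m

V₂ = q/y₂ = 7.167/4.684 = 1.530 m/s; Fr₂ = V₂/√(g·y₂) = 0.2257.
The Bélanger relation is symmetric: y₁/y₂ = ½[√(1 + 8Fr₂²) − 1] = ½[√1.4076 − 1] = 0.09321.
y₁ = 0.09321 × 4.684 = 0.4366 m.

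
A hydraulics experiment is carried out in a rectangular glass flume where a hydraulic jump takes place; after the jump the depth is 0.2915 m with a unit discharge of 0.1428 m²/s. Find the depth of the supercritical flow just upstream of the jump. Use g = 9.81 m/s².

y₁ = 0.04268 m

V₂ = q/y₂ = 0.1428/0.2915 = 0.4899 m/s; Fr₂ = V₂/√(g·y₂) = 0.2897.
The Bélanger relation is symmetric: y₁/y₂ = ½[√(1 + 8Fr₂²) − 1] = ½[√1.6714 − 1] = 0.1464.
y₁ = 0.1464 × 0.2915 = 0.04268 m.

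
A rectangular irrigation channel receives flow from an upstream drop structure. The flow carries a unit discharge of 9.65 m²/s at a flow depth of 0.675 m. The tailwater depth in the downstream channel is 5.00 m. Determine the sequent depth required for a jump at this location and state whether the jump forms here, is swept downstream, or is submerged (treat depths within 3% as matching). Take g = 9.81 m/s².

y₂ = 4.98 m; the jump forms here

V₁ = q/y₁ = 9.65/0.675 = 14.3 m/s. Fr₁ = V₁/√(g·y₁) = 14.3/√(9.81×0.675) = 5.56.
From the momentum equation for a rectangular channel, y₂/y₁ = ½[√(1 + 8Fr₁²) − 1] = ½[√247.9 − 1] = 7.37.
y₂ = 7.37 × 0.675 = 4.98 m.
Tailwater y_tw = 5.00 m: y_tw ≈ y₂, so the jump forms here.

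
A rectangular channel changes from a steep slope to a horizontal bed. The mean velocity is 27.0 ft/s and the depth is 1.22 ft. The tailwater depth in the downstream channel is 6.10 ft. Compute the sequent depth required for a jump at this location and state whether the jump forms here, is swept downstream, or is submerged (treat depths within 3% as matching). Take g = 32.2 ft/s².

Fr₁ = V₁/√(g·y₁) = 27.0/√(32.2×1.22) = 4.31.
From the momentum equation for a rectangular channel, y₂/y₁ = ½[√(1 + 8Fr₁²) − 1] = ½[√149.5 − 1] = 5.61.
y₂ = 5.61 × 1.22 = 6.85 ft.
Tailwater y_tw = 6.10 ft: y_tw < y₂, so the jump is swept downstream.

y₂ = 6.85 ft; the jump is swept downstream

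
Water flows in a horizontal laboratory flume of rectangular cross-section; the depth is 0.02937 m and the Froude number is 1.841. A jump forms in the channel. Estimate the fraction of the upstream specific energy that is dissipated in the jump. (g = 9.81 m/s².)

Fr₁ = 1.841 (given).
From the momentum equation for a rectangular channel, y₂/y₁ = ½[√(1 + 8Fr₁²) − 1] = ½[√28.114 − 1] = 2.151.
y₂ = 2.151 × 0.02937 = 0.06318 m.
E₁ = y₁(1 + Fr₁²/2) = 0.02937×(1 + 1.841²/2) = 0.07914 m. ΔE = (y₂ − y₁)³/(4y₁y₂) = 0.005207 m. ΔE/E₁ = 0.005207/0.07914 = 0.0658.

ΔE/E₁ = 0.0658 (6.58%)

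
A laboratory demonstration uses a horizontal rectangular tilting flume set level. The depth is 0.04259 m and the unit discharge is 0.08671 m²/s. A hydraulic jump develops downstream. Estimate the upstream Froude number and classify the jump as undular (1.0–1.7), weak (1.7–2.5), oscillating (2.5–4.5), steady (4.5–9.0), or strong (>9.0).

V₁ = q/y₁ = 0.08671/0.04259 = 2.036 m/s. Fr₁ = V₁/√(g·y₁) = 2.036/√(9.81×0.04259) = 3.150.
Fr₁ = 3.150 lies in the oscillating range.

Fr₁ = 3.150; oscillating jump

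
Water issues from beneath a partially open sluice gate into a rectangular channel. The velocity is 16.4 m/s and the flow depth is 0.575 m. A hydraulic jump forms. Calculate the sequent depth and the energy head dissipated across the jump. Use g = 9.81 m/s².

Fr₁ = V₁/√(g·y₁) = 16.4/√(9.81×0.575) = 6.91.
From the momentum equation for a rectangular channel, y₂/y₁ = ½[√(1 + 8Fr₁²) − 1] = ½[√382.5 − 1] = 9.28.
y₂ = 9.28 × 0.575 = 5.33 m.
Head loss: ΔE = (y₂ − y₁)³/(4y₁y₂) = (5.33 − 0.575)³/(4×0.575×5.33) = 108/12.3 = 8.79 m.

y₂ = 5.33 m; ΔE = 8.79 m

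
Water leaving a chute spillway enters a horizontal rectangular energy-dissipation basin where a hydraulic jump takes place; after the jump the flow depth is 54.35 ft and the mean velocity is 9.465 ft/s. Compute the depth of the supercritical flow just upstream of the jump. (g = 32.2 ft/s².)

Fr₂ = V₂/√(g·y₂) = 9.465/√(32.2×54.35) = 0.2263.
Since the conjugate-depth ratio holds either way, y₁/y₂ = ½[√(1 + 8Fr₂²) − 1] = ½[√1.4095 − 1] = 0.09362.
y₁ = 0.09362 × 54.35 = 5.088 ft.

y₁ = 5.088 ft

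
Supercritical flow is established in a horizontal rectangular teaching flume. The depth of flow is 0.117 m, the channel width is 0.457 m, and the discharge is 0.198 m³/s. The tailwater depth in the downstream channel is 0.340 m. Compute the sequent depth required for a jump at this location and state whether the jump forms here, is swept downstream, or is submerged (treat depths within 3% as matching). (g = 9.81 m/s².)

y₂ = 0.516 m; the jump is swept downstream

q = Q/b = 0.198/0.457 = 0.433 m²/s; V₁ = q/y₁ = 3.70 m/s. Fr₁ = V₁/√(g·y₁) = 3.46.
Conjugate-depth relation: y₂/y₁ = ½[√(1 + 8Fr₁²) − 1] = ½[√96.58 − 1] = 4.41.
y₂ = 4.41 × 0.117 = 0.516 m.
Tailwater y_tw = 0.340 m: y_tw < y₂, so the jump is swept downstream.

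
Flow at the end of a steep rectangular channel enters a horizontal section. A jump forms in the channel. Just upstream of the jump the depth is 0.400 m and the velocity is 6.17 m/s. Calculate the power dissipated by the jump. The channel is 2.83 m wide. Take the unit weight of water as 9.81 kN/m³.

Fr₁ = V₁/√(g·y₁) = 6.17/√(9.81×0.400) = 3.11.
By Bélanger, y₂/y₁ = ½[√(1 + 8Fr₁²) − 1] = ½[√78.61 − 1] = 3.93.
y₂ = 3.93 × 0.400 = 1.57 m.
Head loss: ΔE = (y₂ − y₁)³/(4y₁y₂) = (1.57 − 0.400)³/(4×0.400×1.57) = 1.62/2.52 = 0.642 m.
q = V₁·y₁ = 6.17 × 0.400 = 2.47 m²/s. Q = q·b = 2.47 × 2.83 = 6.98 m³/s. P = γ·Q·ΔE = 9.81 × 6.98 × 0.642 = 44.0 kW.

P = 44.0 kW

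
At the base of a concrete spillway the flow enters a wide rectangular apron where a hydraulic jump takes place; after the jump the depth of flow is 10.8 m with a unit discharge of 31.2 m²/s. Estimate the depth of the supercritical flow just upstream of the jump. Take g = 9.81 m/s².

y₁ = 1.49 m

V₂ = q/y₂ = 31.2/10.8 = 2.89 m/s; Fr₂ = V₂/√(g·y₂) = 0.281.
Applying the sequent-depth relation in reverse, y₁/y₂ = ½[√(1 + 8Fr₂²) − 1] = ½[√1.630 − 1] = 0.138.
y₁ = 0.138 × 10.8 = 1.49 m.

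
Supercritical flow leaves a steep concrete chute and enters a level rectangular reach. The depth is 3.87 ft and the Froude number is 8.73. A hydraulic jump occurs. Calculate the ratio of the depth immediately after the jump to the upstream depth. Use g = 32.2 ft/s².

y₂/y₁ = 11.9

Fr₁ = 8.73 (given).
Sequent-depth ratio: y₂/y₁ = ½[√(1 + 8Fr₁²) − 1] = ½[√610.7 − 1] = 11.9.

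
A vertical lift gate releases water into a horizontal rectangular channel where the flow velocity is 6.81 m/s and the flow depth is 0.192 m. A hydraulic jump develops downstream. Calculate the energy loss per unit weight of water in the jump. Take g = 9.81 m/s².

ΔE = 1.25 m

Fr₁ = V₁/√(g·y₁) = 6.81/√(9.81×0.192) = 4.96.
By Bélanger, y₂/y₁ = ½[√(1 + 8Fr₁²) − 1] = ½[√198.0 − 1] = 6.54.
y₂ = 6.54 × 0.192 = 1.25 m.
q = V₁·y₁ = 6.81 × 0.192 = 1.31 m²/s. V₂ = q/y₂ = 1.31/1.25 = 1.04 m/s. E₁ = y₁ + V₁²/2g = 2.56 m; E₂ = y₂ + V₂²/2g = 1.31 m. ΔE = E₁ − E₂ = 1.25 m.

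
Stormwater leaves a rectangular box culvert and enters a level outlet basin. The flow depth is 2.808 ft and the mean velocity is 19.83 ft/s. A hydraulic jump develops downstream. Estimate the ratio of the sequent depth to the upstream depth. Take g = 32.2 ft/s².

Fr₁ = V₁/√(g·y₁) = 19.83/√(32.2×2.808) = 2.085.
From the momentum equation for a rectangular channel, y₂/y₁ = ½[√(1 + 8Fr₁²) − 1] = ½[√35.792 − 1] = 2.491.

y₂/y₁ = 2.491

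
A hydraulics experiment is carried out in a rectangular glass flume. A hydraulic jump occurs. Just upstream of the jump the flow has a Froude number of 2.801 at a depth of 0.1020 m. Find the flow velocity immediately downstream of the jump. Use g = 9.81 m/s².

Fr₁ = 2.801 (given).
Conjugate-depth relation: y₂/y₁ = ½[√(1 + 8Fr₁²) − 1] = ½[√63.765 − 1] = 3.493.
y₂ = 3.493 × 0.1020 = 0.3562 m.
V₁ = Fr₁·√(g·y₁) = 2.801×√(9.81×0.1020) = 2.802 m/s; q = V₁·y₁ = 0.2858 m²/s.
V₂ = q/y₂ = 0.2858/0.3562 = 0.8022 m/s.

V₂ = 0.8022 m/s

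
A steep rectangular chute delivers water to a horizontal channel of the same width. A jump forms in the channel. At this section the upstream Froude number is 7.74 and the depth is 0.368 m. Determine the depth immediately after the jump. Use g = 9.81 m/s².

y₂ = 3.85 m

Fr₁ = 7.74 (given).
From the momentum equation for a rectangular channel, y₂/y₁ = ½[√(1 + 8Fr₁²) − 1] = ½[√480.3 − 1] = 10.5.
y₂ = 10.5 × 0.368 = 3.85 m.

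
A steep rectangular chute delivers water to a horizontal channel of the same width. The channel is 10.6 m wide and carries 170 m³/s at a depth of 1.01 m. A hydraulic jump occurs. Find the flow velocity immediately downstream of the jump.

q = Q/b = 170/10.6 = 16.0 m²/s; V₁ = q/y₁ = 15.9 m/s. Fr₁ = V₁/√(g·y₁) = 5.04.
From the momentum equation for a rectangular channel, y₂/y₁ = ½[√(1 + 8Fr₁²) − 1] = ½[√204.6 − 1] = 6.65.
y₂ = 6.65 × 1.01 = 6.72 m.
V₂ = q/y₂ = 16.0/6.72 = 2.39 m/s.

V₂ = 2.39 m/s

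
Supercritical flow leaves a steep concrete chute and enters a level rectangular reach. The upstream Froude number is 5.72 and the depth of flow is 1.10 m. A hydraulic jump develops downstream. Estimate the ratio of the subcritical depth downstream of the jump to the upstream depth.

Fr₁ = 5.72 (given).
Conjugate-depth relation: y₂/y₁ = ½[√(1 + 8Fr₁²) − 1] = ½[√262.7 − 1] = 7.60.

y₂/y₁ = 7.60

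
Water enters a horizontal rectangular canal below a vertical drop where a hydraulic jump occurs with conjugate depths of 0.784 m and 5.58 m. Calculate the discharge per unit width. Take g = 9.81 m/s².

q = 11.7 m²/s

For a rectangular channel the momentum equation gives q² = ½·g·y₁·y₂·(y₁ + y₂) = ½×9.81×0.784×5.58×6.36 = 137.
q = √137 = 11.7 m²/s.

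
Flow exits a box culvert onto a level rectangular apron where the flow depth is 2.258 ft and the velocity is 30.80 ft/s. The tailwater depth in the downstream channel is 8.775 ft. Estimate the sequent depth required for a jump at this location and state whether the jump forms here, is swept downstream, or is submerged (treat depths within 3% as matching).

y₂ = 10.46 ft; the jump is swept downstream

Fr₁ = V₁/√(g·y₁) = 30.80/√(32.2×2.258) = 3.612.
Sequent-depth ratio: y₂/y₁ = ½[√(1 + 8Fr₁²) − 1] = ½[√105.38 − 1] = 4.633.
y₂ = 4.633 × 2.258 = 10.46 ft.
Tailwater y_tw = 8.775 ft: y_tw < y₂, so the jump is swept downstream.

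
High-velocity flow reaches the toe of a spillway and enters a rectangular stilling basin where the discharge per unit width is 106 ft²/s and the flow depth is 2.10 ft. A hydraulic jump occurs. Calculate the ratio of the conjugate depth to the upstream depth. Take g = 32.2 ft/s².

y₂/y₁ = 8.20

V₁ = q/y₁ = 106/2.10 = 50.5 ft/s. Fr₁ = V₁/√(g·y₁) = 50.5/√(32.2×2.10) = 6.14.
By Bélanger, y₂/y₁ = ½[√(1 + 8Fr₁²) − 1] = ½[√302.4 − 1] = 8.20.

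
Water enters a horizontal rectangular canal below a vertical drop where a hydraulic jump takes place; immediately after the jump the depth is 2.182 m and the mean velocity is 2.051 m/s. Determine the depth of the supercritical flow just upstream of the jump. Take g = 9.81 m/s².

y₁ = 0.6587 m

Fr₂ = V₂/√(g·y₂) = 2.051/√(9.81×2.182) = 0.4433.
Since the conjugate-depth ratio holds either way, y₁/y₂ = ½[√(1 + 8Fr₂²) − 1] = ½[√2.5722 − 1] = 0.3019.
y₁ = 0.3019 × 2.182 = 0.6587 m.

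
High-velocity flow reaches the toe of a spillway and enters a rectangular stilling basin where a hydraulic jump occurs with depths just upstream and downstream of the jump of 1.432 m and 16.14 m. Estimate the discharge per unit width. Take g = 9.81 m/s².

For a rectangular channel the momentum equation gives q² = ½·g·y₁·y₂·(y₁ + y₂) = ½×9.81×1.432×16.14×17.57 = 1992.
q = √1992 = 44.63 m²/s.

q = 44.63 m²/s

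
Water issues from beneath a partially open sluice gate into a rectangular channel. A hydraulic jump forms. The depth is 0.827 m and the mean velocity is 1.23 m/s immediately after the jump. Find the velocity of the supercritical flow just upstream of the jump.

Fr₂ = V₂/√(g·y₂) = 1.23/√(9.81×0.827) = 0.432.
From the momentum equation (using Fr₂), y₁/y₂ = ½[√(1 + 8Fr₂²) − 1] = ½[√2.492 − 1] = 0.289.
y₁ = 0.289 × 0.827 = 0.239 m.
V₁ = q/y₁ = 1.02/0.239 = 4.25 m/s.

V₁ = 4.25 m/s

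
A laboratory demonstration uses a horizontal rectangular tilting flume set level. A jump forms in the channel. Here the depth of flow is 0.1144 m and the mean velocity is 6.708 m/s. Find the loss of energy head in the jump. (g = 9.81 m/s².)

ΔE = 1.407 m

Fr₁ = V₁/√(g·y₁) = 6.708/√(9.81×0.1144) = 6.332.
Conjugate-depth relation: y₂/y₁ = ½[√(1 + 8Fr₁²) − 1] = ½[√321.76 − 1] = 8.469.
y₂ = 8.469 × 0.1144 = 0.9688 m.
Head loss: ΔE = (y₂ − y₁)³/(4y₁y₂) = (0.9688 − 0.1144)³/(4×0.1144×0.9688) = 0.6238/0.4433 = 1.407 m.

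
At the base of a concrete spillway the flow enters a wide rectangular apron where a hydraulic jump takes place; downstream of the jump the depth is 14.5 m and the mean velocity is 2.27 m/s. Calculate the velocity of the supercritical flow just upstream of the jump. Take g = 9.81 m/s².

V₁ = 33.5 m/s

Fr₂ = V₂/√(g·y₂) = 2.27/√(9.81×14.5) = 0.190.
Applying the sequent-depth relation in reverse, y₁/y₂ = ½[√(1 + 8Fr₂²) − 1] = ½[√1.290 − 1] = 0.0678.
y₁ = 0.0678 × 14.5 = 0.984 m.
V₁ = q/y₁ = 32.9/0.984 = 33.5 m/s.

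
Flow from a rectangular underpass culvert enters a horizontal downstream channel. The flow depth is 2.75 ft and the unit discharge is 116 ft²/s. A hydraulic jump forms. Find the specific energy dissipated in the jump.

ΔE = 13.5 ft

V₁ = q/y₁ = 116/2.75 = 42.2 ft/s. Fr₁ = V₁/√(g·y₁) = 42.2/√(32.2×2.75) = 4.48.
By Bélanger, y₂/y₁ = ½[√(1 + 8Fr₁²) − 1] = ½[√161.8 − 1] = 5.86.
y₂ = 5.86 × 2.75 = 16.1 ft.
V₂ = q/y₂ = 116/16.1 = 7.20 ft/s. E₁ = y₁ + V₁²/2g = 30.4 ft; E₂ = y₂ + V₂²/2g = 16.9 ft. ΔE = E₁ − E₂ = 13.5 ft.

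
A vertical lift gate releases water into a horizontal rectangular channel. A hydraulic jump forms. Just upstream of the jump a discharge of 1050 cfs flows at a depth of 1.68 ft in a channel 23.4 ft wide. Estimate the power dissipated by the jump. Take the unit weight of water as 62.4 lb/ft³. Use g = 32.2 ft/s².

q = Q/b = 1050/23.4 = 44.9 ft²/s; V₁ = q/y₁ = 26.7 ft/s. Fr₁ = V₁/√(g·y₁) = 3.63.
Sequent-depth ratio: y₂/y₁ = ½[√(1 + 8Fr₁²) − 1] = ½[√106.5 − 1] = 4.66.
y₂ = 4.66 × 1.68 = 7.83 ft.
V₂ = q/y₂ = 44.9/7.83 = 5.73 ft/s. E₁ = y₁ + V₁²/2g = 12.8 ft; E₂ = y₂ + V₂²/2g = 8.34 ft. ΔE = E₁ − E₂ = 4.42 ft.
P = γ·Q·ΔE/550 = 62.4 × 1050 × 4.42 / 550 = 526 hp.

P = 526 hp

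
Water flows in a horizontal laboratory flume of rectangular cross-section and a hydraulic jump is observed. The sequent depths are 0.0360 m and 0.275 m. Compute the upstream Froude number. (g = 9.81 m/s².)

Fr₁ = 5.74

For a rectangular channel the momentum equation gives q² = ½·g·y₁·y₂·(y₁ + y₂) = ½×9.81×0.0360×0.275×0.311 = 0.0151.
q = √0.0151 = 0.123 m²/s.
V₁ = q/y₁ = 3.41 m/s; Fr₁ = V₁/√(g·y₁) = 5.74.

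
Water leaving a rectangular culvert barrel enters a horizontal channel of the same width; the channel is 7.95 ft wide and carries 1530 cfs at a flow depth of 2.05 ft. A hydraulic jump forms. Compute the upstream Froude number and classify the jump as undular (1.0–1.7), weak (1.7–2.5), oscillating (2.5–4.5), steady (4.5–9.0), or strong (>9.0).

q = Q/b = 1530/7.95 = 192 ft²/s; V₁ = q/y₁ = 93.9 ft/s. Fr₁ = V₁/√(g·y₁) = 11.6.
Fr₁ = 11.6 lies in the strong range.

Fr₁ = 11.6; strong jump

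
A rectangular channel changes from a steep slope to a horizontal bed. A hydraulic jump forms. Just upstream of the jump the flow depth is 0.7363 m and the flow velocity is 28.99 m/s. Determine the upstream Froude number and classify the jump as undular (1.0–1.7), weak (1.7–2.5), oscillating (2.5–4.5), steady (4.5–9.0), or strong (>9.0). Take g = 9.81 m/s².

Fr₁ = 10.79; strong jump

Fr₁ = V₁/√(g·y₁) = 28.99/√(9.81×0.7363) = 10.79.
Fr₁ = 10.79 lies in the strong range.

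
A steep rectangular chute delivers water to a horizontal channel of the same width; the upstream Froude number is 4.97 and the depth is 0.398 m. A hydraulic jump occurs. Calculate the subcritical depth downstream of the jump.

y₂ = 2.61 m

Fr₁ = 4.97 (given).
Conjugate-depth relation: y₂/y₁ = ½[√(1 + 8Fr₁²) − 1] = ½[√198.6 − 1] = 6.55.
y₂ = 6.55 × 0.398 = 2.61 m.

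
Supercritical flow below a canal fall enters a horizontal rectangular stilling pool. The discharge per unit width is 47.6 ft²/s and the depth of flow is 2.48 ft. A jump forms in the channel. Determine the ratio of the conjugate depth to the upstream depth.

V₁ = q/y₁ = 47.6/2.48 = 19.2 ft/s. Fr₁ = V₁/√(g·y₁) = 19.2/√(32.2×2.48) = 2.15.
From the momentum equation for a rectangular channel, y₂/y₁ = ½[√(1 + 8Fr₁²) − 1] = ½[√37.91 − 1] = 2.58.

y₂/y₁ = 2.58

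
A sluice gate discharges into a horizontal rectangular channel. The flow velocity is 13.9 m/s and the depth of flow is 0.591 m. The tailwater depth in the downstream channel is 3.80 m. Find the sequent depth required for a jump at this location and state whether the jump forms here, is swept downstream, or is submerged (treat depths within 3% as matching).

y₂ = 4.54 m; the jump is swept downstream

Fr₁ = V₁/√(g·y₁) = 13.9/√(9.81×0.591) = 5.77.
Conjugate-depth relation: y₂/y₁ = ½[√(1 + 8Fr₁²) − 1] = ½[√267.6 − 1] = 7.68.
y₂ = 7.68 × 0.591 = 4.54 m.
Tailwater y_tw = 3.80 m: y_tw < y₂, so the jump is swept downstream.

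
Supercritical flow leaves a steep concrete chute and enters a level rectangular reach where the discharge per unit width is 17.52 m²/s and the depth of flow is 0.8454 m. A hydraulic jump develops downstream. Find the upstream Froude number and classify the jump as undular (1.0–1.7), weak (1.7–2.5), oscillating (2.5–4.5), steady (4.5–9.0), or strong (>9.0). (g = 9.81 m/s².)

V₁ = q/y₁ = 17.52/0.8454 = 20.72 m/s. Fr₁ = V₁/√(g·y₁) = 20.72/√(9.81×0.8454) = 7.196.
Fr₁ = 7.196 lies in the steady range.

Fr₁ = 7.196; steady jump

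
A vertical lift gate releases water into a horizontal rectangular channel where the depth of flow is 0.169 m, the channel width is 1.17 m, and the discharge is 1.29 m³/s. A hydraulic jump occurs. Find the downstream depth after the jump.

y₂ = 1.13 m

q = Q/b = 1.29/1.17 = 1.10 m²/s; V₁ = q/y₁ = 6.52 m/s. Fr₁ = V₁/√(g·y₁) = 5.07.
Sequent-depth ratio: y₂/y₁ = ½[√(1 + 8Fr₁²) − 1] = ½[√206.4 − 1] = 6.68.
y₂ = 6.68 × 0.169 = 1.13 m.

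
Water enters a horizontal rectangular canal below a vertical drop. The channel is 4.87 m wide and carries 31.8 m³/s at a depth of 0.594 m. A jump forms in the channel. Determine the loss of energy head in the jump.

q = Q/b = 31.8/4.87 = 6.53 m²/s; V₁ = q/y₁ = 11.0 m/s. Fr₁ = V₁/√(g·y₁) = 4.55.
Bélanger equation: y₂/y₁ = ½[√(1 + 8Fr₁²) − 1] = ½[√166.9 − 1] = 5.96.
y₂ = 5.96 × 0.594 = 3.54 m.
V₂ = q/y₂ = 6.53/3.54 = 1.84 m/s. E₁ = y₁ + V₁²/2g = 6.75 m; E₂ = y₂ + V₂²/2g = 3.71 m. ΔE = E₁ − E₂ = 3.04 m.

ΔE = 3.04 m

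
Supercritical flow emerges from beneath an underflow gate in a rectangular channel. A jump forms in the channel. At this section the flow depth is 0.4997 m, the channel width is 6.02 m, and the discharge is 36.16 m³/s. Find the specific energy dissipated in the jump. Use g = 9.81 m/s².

q = Q/b = 36.16/6.02 = 6.007 m²/s; V₁ = q/y₁ = 12.02 m/s. Fr₁ = V₁/√(g·y₁) = 5.429.
Bélanger equation: y₂/y₁ = ½[√(1 + 8Fr₁²) − 1] = ½[√236.81 − 1] = 7.194.
y₂ = 7.194 × 0.4997 = 3.595 m.
Head loss: ΔE = (y₂ − y₁)³/(4y₁y₂) = (3.595 − 0.4997)³/(4×0.4997×3.595) = 29.66/7.186 = 4.127 m.

ΔE = 4.127 m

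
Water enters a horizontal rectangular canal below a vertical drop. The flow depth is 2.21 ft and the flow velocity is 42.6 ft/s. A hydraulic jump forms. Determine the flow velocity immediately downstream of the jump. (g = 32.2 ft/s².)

V₂ = 6.40 ft/s

Fr₁ = V₁/√(g·y₁) = 42.6/√(32.2×2.21) = 5.05.
From the momentum equation for a rectangular channel, y₂/y₁ = ½[√(1 + 8Fr₁²) − 1] = ½[√205.0 − 1] = 6.66.
y₂ = 6.66 × 2.21 = 14.7 ft.
q = V₁·y₁ = 42.6 × 2.21 = 94.1 ft²/s.
V₂ = q/y₂ = 94.1/14.7 = 6.40 ft/s.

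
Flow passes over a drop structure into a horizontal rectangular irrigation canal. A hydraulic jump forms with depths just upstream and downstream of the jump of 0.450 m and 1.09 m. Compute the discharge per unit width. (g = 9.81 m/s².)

q = 1.92 m²/s

For a rectangular channel the momentum equation gives q² = ½·g·y₁·y₂·(y₁ + y₂) = ½×9.81×0.450×1.09×1.54 = 3.71.
q = √3.71 = 1.92 m²/s.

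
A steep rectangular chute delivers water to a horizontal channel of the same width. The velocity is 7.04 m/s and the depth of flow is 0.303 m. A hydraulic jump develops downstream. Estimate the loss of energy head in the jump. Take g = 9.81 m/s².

ΔE = 1.13 m

Fr₁ = V₁/√(g·y₁) = 7.04/√(9.81×0.303) = 4.08.
By Bélanger, y₂/y₁ = ½[√(1 + 8Fr₁²) − 1] = ½[√134.4 − 1] = 5.30.
y₂ = 5.30 × 0.303 = 1.60 m.
q = V₁·y₁ = 7.04 × 0.303 = 2.13 m²/s. V₂ = q/y₂ = 2.13/1.60 = 1.33 m/s. E₁ = y₁ + V₁²/2g = 2.83 m; E₂ = y₂ + V₂²/2g = 1.69 m. ΔE = E₁ − E₂ = 1.13 m.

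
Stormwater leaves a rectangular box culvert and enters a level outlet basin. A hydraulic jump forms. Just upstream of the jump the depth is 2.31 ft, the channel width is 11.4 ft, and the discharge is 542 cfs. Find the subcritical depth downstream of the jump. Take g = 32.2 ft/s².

y₂ = 6.73 ft

q = Q/b = 542/11.4 = 47.5 ft²/s; V₁ = q/y₁ = 20.6 ft/s. Fr₁ = V₁/√(g·y₁) = 2.39.
By Bélanger, y₂/y₁ = ½[√(1 + 8Fr₁²) − 1] = ½[√46.56 − 1] = 2.91.
y₂ = 2.91 × 2.31 = 6.73 ft.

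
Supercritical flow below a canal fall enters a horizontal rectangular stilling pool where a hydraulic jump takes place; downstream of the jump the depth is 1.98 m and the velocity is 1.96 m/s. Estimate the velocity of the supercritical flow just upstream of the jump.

Fr₂ = V₂/√(g·y₂) = 1.96/√(9.81×1.98) = 0.445.
Since the conjugate-depth ratio holds either way, y₁/y₂ = ½[√(1 + 8Fr₂²) − 1] = ½[√2.582 − 1] = 0.303.
y₁ = 0.303 × 1.98 = 0.601 m.
V₁ = q/y₁ = 3.88/0.601 = 6.46 m/s.

V₁ = 6.46 m/s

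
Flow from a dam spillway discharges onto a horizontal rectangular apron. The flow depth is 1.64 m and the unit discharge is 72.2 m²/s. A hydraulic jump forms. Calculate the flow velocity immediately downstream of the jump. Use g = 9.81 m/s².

V₁ = q/y₁ = 72.2/1.64 = 44.0 m/s. Fr₁ = V₁/√(g·y₁) = 44.0/√(9.81×1.64) = 11.0.
By Bélanger, y₂/y₁ = ½[√(1 + 8Fr₁²) − 1] = ½[√964.7 − 1] = 15.0.
y₂ = 15.0 × 1.64 = 24.6 m.
V₂ = q/y₂ = 72.2/24.6 = 2.93 m/s.

V₂ = 2.93 m/s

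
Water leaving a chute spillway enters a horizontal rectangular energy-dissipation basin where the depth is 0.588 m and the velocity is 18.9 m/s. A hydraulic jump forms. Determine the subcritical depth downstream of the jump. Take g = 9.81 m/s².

y₂ = 6.26 m

Fr₁ = V₁/√(g·y₁) = 18.9/√(9.81×0.588) = 7.87.
Sequent-depth ratio: y₂/y₁ = ½[√(1 + 8Fr₁²) − 1] = ½[√496.4 − 1] = 10.6.
y₂ = 10.6 × 0.588 = 6.26 m.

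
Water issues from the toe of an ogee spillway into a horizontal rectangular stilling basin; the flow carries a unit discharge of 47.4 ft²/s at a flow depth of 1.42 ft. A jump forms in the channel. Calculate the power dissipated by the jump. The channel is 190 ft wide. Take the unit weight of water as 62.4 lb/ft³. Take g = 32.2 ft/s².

P = 9281 hp

V₁ = q/y₁ = 47.4/1.42 = 33.4 ft/s. Fr₁ = V₁/√(g·y₁) = 33.4/√(32.2×1.42) = 4.94.
Conjugate-depth relation: y₂/y₁ = ½[√(1 + 8Fr₁²) − 1] = ½[√196.0 − 1] = 6.50.
y₂ = 6.50 × 1.42 = 9.23 ft.
Head loss: ΔE = (y₂ − y₁)³/(4y₁y₂) = (9.23 − 1.42)³/(4×1.42×9.23) = 476/52.4 = 9.08 ft.
Q = q·b = 47.4 × 190 = 9006 cfs. P = γ·Q·ΔE/550 = 62.4 × 9006 × 9.08 / 550 = 9281 hp.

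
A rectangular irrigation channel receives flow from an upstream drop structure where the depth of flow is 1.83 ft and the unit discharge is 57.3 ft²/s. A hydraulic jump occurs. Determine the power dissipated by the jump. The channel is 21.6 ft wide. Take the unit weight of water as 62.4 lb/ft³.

V₁ = q/y₁ = 57.3/1.83 = 31.3 ft/s. Fr₁ = V₁/√(g·y₁) = 31.3/√(32.2×1.83) = 4.08.
Conjugate-depth relation: y₂/y₁ = ½[√(1 + 8Fr₁²) − 1] = ½[√134.1 − 1] = 5.29.
y₂ = 5.29 × 1.83 = 9.68 ft.
Head loss: ΔE = (y₂ − y₁)³/(4y₁y₂) = (9.68 − 1.83)³/(4×1.83×9.68) = 484/70.9 = 6.83 ft.
Q = q·b = 57.3 × 21.6 = 1238 cfs. P = γ·Q·ΔE/550 = 62.4 × 1238 × 6.83 / 550 = 959 hp.

P = 959 hp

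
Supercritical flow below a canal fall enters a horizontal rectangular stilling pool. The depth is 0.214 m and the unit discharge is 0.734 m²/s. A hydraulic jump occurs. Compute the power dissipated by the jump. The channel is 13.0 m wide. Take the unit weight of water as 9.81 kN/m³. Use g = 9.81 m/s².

V₁ = q/y₁ = 0.734/0.214 = 3.43 m/s. Fr₁ = V₁/√(g·y₁) = 3.43/√(9.81×0.214) = 2.37.
Bélanger equation: y₂/y₁ = ½[√(1 + 8Fr₁²) − 1] = ½[√45.83 − 1] = 2.88.
y₂ = 2.88 × 0.214 = 0.617 m.
V₂ = q/y₂ = 0.734/0.617 = 1.19 m/s. E₁ = y₁ + V₁²/2g = 0.814 m; E₂ = y₂ + V₂²/2g = 0.689 m. ΔE = E₁ − E₂ = 0.124 m.
Q = q·b = 0.734 × 13.0 = 9.54 m³/s. P = γ·Q·ΔE = 9.81 × 9.54 × 0.124 = 11.6 kW.

P = 11.6 kW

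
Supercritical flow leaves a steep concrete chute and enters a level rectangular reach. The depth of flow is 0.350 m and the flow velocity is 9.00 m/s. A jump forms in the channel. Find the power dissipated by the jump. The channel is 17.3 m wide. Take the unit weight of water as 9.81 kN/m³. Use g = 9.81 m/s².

Fr₁ = V₁/√(g·y₁) = 9.00/√(9.81×0.350) = 4.86.
From the momentum equation for a rectangular channel, y₂/y₁ = ½[√(1 + 8Fr₁²) − 1] = ½[√189.7 − 1] = 6.39.
y₂ = 6.39 × 0.350 = 2.24 m.
Head loss: ΔE = (y₂ − y₁)³/(4y₁y₂) = (2.24 − 0.350)³/(4×0.350×2.24) = 6.70/3.13 = 2.14 m.
q = V₁·y₁ = 9.00 × 0.350 = 3.15 m²/s. Q = q·b = 3.15 × 17.3 = 54.5 m³/s. P = γ·Q·ΔE = 9.81 × 54.5 × 2.14 = 1145 kW.

P = 1145 kW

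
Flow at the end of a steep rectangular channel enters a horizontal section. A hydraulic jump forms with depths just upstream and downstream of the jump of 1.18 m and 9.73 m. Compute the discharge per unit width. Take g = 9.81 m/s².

q = 24.8 m²/s

For a rectangular channel the momentum equation gives q² = ½·g·y₁·y₂·(y₁ + y₂) = ½×9.81×1.18×9.73×10.9 = 614.
q = √614 = 24.8 m²/s.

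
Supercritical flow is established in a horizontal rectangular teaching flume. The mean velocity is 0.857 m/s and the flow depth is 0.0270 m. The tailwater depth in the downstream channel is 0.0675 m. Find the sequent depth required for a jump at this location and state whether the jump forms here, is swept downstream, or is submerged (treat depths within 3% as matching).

y₂ = 0.0515 m; the jump is submerged

Fr₁ = V₁/√(g·y₁) = 0.857/√(9.81×0.0270) = 1.67.
Bélanger equation: y₂/y₁ = ½[√(1 + 8Fr₁²) − 1] = ½[√23.18 − 1] = 1.91.
y₂ = 1.91 × 0.0270 = 0.0515 m.
Tailwater y_tw = 0.0675 m: y_tw > y₂, so the jump is submerged.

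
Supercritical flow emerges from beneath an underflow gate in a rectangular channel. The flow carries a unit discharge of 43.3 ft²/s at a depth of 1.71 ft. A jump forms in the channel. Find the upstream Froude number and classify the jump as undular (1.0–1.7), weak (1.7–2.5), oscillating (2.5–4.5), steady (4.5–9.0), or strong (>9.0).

Fr₁ = 3.41; oscillating jump

V₁ = q/y₁ = 43.3/1.71 = 25.3 ft/s. Fr₁ = V₁/√(g·y₁) = 25.3/√(32.2×1.71) = 3.41.
Fr₁ = 3.41 lies in the oscillating range.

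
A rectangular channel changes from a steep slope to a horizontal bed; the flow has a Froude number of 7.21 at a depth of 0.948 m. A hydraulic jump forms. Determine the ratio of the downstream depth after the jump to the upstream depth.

Fr₁ = 7.21 (given).
Bélanger equation: y₂/y₁ = ½[√(1 + 8Fr₁²) − 1] = ½[√416.9 − 1] = 9.71.

y₂/y₁ = 9.71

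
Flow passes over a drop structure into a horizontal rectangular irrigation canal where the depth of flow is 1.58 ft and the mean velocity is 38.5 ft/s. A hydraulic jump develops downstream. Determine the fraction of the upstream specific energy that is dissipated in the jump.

ΔE/E₁ = 0.522 (52.2%)

Fr₁ = V₁/√(g·y₁) = 38.5/√(32.2×1.58) = 5.40.
Conjugate-depth relation: y₂/y₁ = ½[√(1 + 8Fr₁²) − 1] = ½[√234.1 − 1] = 7.15.
y₂ = 7.15 × 1.58 = 11.3 ft.
E₁ = y₁ + V₁²/2g = 24.6 ft. ΔE = (y₂ − y₁)³/(4y₁y₂) = 12.8 ft. ΔE/E₁ = 12.8/24.6 = 0.522.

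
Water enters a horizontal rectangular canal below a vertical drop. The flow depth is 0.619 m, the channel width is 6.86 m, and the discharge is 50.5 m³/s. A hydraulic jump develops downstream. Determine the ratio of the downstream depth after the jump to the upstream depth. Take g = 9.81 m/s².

y₂/y₁ = 6.34

q = Q/b = 50.5/6.86 = 7.36 m²/s; V₁ = q/y₁ = 11.9 m/s. Fr₁ = V₁/√(g·y₁) = 4.83.
Sequent-depth ratio: y₂/y₁ = ½[√(1 + 8Fr₁²) − 1] = ½[√187.3 − 1] = 6.34.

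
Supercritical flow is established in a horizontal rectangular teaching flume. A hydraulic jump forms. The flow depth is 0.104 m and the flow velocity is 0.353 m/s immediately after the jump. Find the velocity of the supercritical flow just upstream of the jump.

V₁ = 1.74 m/s

Fr₂ = V₂/√(g·y₂) = 0.353/√(9.81×0.104) = 0.349.
The Bélanger relation is symmetric: y₁/y₂ = ½[√(1 + 8Fr₂²) − 1] = ½[√1.977 − 1] = 0.203.
y₁ = 0.203 × 0.104 = 0.0211 m.
V₁ = q/y₁ = 0.0367/0.0211 = 1.74 m/s.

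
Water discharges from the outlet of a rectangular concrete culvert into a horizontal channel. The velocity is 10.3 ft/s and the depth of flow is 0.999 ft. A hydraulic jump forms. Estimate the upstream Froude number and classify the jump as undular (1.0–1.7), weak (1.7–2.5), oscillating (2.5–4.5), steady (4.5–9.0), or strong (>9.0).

Fr₁ = 1.82; weak jump

Fr₁ = V₁/√(g·y₁) = 10.3/√(32.2×0.999) = 1.82.
Fr₁ = 1.82 lies in the weak range.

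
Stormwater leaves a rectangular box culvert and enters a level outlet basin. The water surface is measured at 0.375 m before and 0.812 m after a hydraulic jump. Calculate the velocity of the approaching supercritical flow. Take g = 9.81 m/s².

For a rectangular channel the momentum equation gives q² = ½·g·y₁·y₂·(y₁ + y₂) = ½×9.81×0.375×0.812×1.19 = 1.77.
q = √1.77 = 1.33 m²/s.
V₁ = q/y₁ = 1.33/0.375 = 3.55 m/s.

V₁ = 3.55 m/s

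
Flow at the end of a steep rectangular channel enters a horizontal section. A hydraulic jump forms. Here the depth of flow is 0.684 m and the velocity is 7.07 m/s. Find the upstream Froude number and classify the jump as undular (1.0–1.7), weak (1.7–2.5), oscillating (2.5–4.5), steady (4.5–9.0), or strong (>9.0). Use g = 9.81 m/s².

Fr₁ = 2.73; oscillating jump

Fr₁ = V₁/√(g·y₁) = 7.07/√(9.81×0.684) = 2.73.
Fr₁ = 2.73 lies in the oscillating range.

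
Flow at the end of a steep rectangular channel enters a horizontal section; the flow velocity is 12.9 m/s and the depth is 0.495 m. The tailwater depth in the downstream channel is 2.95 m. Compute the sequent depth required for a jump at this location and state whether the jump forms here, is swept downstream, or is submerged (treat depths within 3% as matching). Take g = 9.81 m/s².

Fr₁ = V₁/√(g·y₁) = 12.9/√(9.81×0.495) = 5.85.
By Bélanger, y₂/y₁ = ½[√(1 + 8Fr₁²) − 1] = ½[√275.2 − 1] = 7.79.
y₂ = 7.79 × 0.495 = 3.86 m.
Tailwater y_tw = 2.95 m: y_tw < y₂, so the jump is swept downstream.

y₂ = 3.86 m; the jump is swept downstream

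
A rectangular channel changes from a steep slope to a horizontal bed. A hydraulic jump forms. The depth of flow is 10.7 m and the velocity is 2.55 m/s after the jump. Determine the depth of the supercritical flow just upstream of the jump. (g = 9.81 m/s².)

Fr₂ = V₂/√(g·y₂) = 2.55/√(9.81×10.7) = 0.249.
The Bélanger relation is symmetric: y₁/y₂ = ½[√(1 + 8Fr₂²) − 1] = ½[√1.496 − 1] = 0.111.
y₁ = 0.111 × 10.7 = 1.19 m.

y₁ = 1.19 m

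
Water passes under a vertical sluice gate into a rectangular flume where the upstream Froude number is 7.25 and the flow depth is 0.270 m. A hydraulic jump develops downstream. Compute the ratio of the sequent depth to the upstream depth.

y₂/y₁ = 9.77

Fr₁ = 7.25 (given).
Bélanger equation: y₂/y₁ = ½[√(1 + 8Fr₁²) − 1] = ½[√421.5 − 1] = 9.77.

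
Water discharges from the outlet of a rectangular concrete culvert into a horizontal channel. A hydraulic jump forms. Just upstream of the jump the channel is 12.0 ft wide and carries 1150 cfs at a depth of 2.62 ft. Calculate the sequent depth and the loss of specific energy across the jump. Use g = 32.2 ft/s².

y₂ = 13.5 ft; ΔE = 9.11 ft

q = Q/b = 1150/12.0 = 95.8 ft²/s; V₁ = q/y₁ = 36.6 ft/s. Fr₁ = V₁/√(g·y₁) = 3.98.
Conjugate-depth relation: y₂/y₁ = ½[√(1 + 8Fr₁²) − 1] = ½[√127.9 − 1] = 5.15.
y₂ = 5.15 × 2.62 = 13.5 ft.
Head loss: ΔE = (y₂ − y₁)³/(4y₁y₂) = (13.5 − 2.62)³/(4×2.62×13.5) = 1289/142 = 9.11 ft.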